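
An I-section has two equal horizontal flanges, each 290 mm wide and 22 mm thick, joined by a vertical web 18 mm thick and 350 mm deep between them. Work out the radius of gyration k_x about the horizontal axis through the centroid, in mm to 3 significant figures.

Split into non-overlapping primitives; take the origin at the lower-left of the bounding box.
Bottom flange: 290 × 22, A = 6 380 mm², y = 11 mm, Ī = 257 327 mm⁴.
Web: 18 × 350, A = 6 300 mm², y = 197 mm, Ī = 64 312 500 mm⁴.
Top flange: 290 × 22, A = 6 380 mm², y = 383 mm, Ī = 257 327 mm⁴.
By symmetry the centroid is at mid-height, ȳ = 197 mm.
Transfer each piece to the horizontal axis through the centroid using Ī + A·d² with d = y − 197:
  bottom flange: d = -186 mm → contributes +220 979 807 mm⁴
  web: d = 0 mm → contributes +64 312 500 mm⁴
  top flange: d = 186 mm → contributes +220 979 807 mm⁴
Total I = 506 272 113 mm⁴.
Radius of gyration: k = √(I/A) = √(506 272 113 / 19 060) = 162.98 mm.

k_x ≈ 163 mm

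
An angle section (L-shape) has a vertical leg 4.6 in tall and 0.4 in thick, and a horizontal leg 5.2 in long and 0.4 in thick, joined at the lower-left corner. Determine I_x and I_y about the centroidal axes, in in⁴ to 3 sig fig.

I_x ≈ 7.41 in⁴, I_y ≈ 10.1 in⁴

Decompose the section into non-overlapping parts with the origin at the bottom-left of its bounding rectangle.
Vertical leg: 0.4 × 4.6, A = 1.84 in², y = 2.3 in, Ī = 3.2445 in⁴.
Horizontal leg (remainder): 4.8 × 0.4, A = 1.92 in², y = 0.2 in, Ī = 0.0256 in⁴.
Centroid: ȳ = ΣA·y / ΣA = 1.2277 in.
Transfer each piece to the centroidal x-axis using Ī + A·d² with d = y − 1.2277:
  vertical leg: d = 1.0723 in → contributes +5.3604 in⁴
  horizontal leg (remainder): d = -1.0277 in → contributes +2.0533 in⁴
Total I = 7.4137 in⁴.
For the y-axis: x̄ = 1.5277 in.
Repeating about the centroidal y-axis gives I_y = 10.062 in⁴.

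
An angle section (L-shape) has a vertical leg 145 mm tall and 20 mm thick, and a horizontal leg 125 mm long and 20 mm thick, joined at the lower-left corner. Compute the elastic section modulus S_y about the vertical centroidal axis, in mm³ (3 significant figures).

S_y ≈ 7.64 × 10⁴ mm³

Decompose the section into non-overlapping parts with the origin at the bottom-left of its bounding rectangle.
Vertical leg: 20 × 145, A = 2 900 mm², x = 10 mm, Ī = 96 667 mm⁴.
Horizontal leg (remainder): 105 × 20, A = 2 100 mm², x = 72.5 mm, Ī = 1 929 375 mm⁴.
Centroid: x̄ = ΣA·x / ΣA = 36.25 mm.
Transfer each piece to the vertical centroidal axis using Ī + A·d² with d = x − 36.25:
  vertical leg: d = -26.25 mm → contributes +2 094 948 mm⁴
  horizontal leg (remainder): d = 36.25 mm → contributes +4 688 906 mm⁴
Total I = 6 783 854 mm⁴.
Extreme fibre distance c = 88.75 mm; S = I/c = 76 438 mm³.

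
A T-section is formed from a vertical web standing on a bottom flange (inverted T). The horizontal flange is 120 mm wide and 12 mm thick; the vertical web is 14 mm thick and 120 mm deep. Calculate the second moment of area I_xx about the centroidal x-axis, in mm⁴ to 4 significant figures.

I_xx ≈ 5.411 × 10⁶ mm⁴

Treat the section as a set of non-overlapping primitives; coordinates are from the bounding-box lower-left.
Flange: 120 × 12, A = 1 440 mm², y = 6 mm, Ī = 17 280 mm⁴.
Web: 14 × 120, A = 1 680 mm², y = 72 mm, Ī = 2 016 000 mm⁴.
Centroid: ȳ = ΣA·y / ΣA = 41.5385 mm.
Transfer each piece to the centroidal x-axis using Ī + A·d² with d = y − 41.5385:
  flange: d = -35.5385 mm → contributes +1 835 974 mm⁴
  web: d = 30.4615 mm → contributes +3 574 881 mm⁴
Total I = 5 410 855 mm⁴.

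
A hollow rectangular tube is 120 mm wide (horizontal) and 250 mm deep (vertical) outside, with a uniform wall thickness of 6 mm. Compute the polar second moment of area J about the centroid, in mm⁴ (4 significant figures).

J ≈ 4.593 × 10⁷ mm⁴

Break the section into simple shapes (no overlaps), measuring from the bottom-left corner of the bounding box.
Outer rectangle: 120 × 250, A = 30 000 mm², y = 125 mm, Ī = 156 250 000 mm⁴.
Inner void (subtracted): 108 × 238, A = 25 704 mm², y = 125 mm, Ī = 121 331 448 mm⁴.
By symmetry the centroid is at mid-height, ȳ = 125 mm.
All pieces are centred on the centroidal x-axis, so I = ΣĪ (holes subtracted) = 34 918 552 mm⁴.
Repeating about the centroidal y-axis gives I_y = 11 015 712 mm⁴.
Polar second moment: J = I_x + I_y = 45 934 264 mm⁴.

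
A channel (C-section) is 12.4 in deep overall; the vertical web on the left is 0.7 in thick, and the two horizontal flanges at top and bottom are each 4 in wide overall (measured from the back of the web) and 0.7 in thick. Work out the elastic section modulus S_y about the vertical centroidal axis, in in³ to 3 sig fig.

S_y ≈ 5.62 in³

Break the section into simple shapes (no overlaps), measuring from the bottom-left corner of the bounding box.
Web: 0.7 × 12.4, A = 8.68 in², x = 0.35 in, Ī = 0.35443 in⁴.
Top flange (beyond web): 3.3 × 0.7, A = 2.31 in², x = 2.35 in, Ī = 2.0963 in⁴.
Bottom flange (beyond web): 3.3 × 0.7, A = 2.31 in², x = 2.35 in, Ī = 2.0963 in⁴.
Centroid: x̄ = ΣA·x / ΣA = 1.0447 in.
Transfer each piece to the vertical centroidal axis using Ī + A·d² with d = x − 1.0447:
  web: d = -0.69474 in → contributes +4.5439 in⁴
  top flange (beyond web): d = 1.3053 in → contributes +6.0319 in⁴
  bottom flange (beyond web): d = 1.3053 in → contributes +6.0319 in⁴
Total I = 16.608 in⁴.
Extreme fibre distance c = 2.9553 in; S = I/c = 5.6197 in³.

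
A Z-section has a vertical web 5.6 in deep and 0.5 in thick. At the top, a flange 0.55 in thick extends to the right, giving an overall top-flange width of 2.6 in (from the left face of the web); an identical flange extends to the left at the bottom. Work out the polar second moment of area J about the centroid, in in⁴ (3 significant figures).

J ≈ 26.9 in⁴

Break the section into simple shapes (no overlaps), measuring from the bottom-left corner of the bounding box.
Web: 0.5 × 5.6, A = 2.8 in², y = 2.8 in, Ī = 7.3173 in⁴.
Top flange (beyond web): 2.1 × 0.55, A = 1.155 in², y = 5.325 in, Ī = 0.029116 in⁴.
Bottom flange (beyond web): 2.1 × 0.55, A = 1.155 in², y = 0.275 in, Ī = 0.029116 in⁴.
Centroid: ȳ = ΣA·y / ΣA = 2.8 in.
Transfer each piece to the centroidal x-axis using Ī + A·d² with d = y − 2.8:
  web: d = 0 in → contributes +7.3173 in⁴
  top flange (beyond web): d = 2.525 in → contributes +7.393 in⁴
  bottom flange (beyond web): d = -2.525 in → contributes +7.393 in⁴
Total I = 22.103 in⁴.
For the y-axis: x̄ = 2.35 in.
Repeating about the centroidal y-axis gives I_y = 4.8112 in⁴.
Polar second moment: J = I_x + I_y = 26.914 in⁴.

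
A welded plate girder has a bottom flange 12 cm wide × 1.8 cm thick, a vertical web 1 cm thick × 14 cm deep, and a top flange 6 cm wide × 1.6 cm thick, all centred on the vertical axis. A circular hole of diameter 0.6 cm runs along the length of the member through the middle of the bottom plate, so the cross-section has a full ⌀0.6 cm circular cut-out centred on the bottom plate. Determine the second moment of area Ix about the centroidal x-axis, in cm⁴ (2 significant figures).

Decompose the section into non-overlapping parts with the origin at the bottom-left of its bounding rectangle.
Bottom plate: 12 × 1.8, A = 21.6 cm², y = 0.9 cm, Ī = 5.832 cm⁴.
Web plate: 1 × 14, A = 14 cm², y = 8.8 cm, Ī = 228.7 cm⁴.
Top plate: 6 × 1.6, A = 9.6 cm², y = 16.6 cm, Ī = 2.048 cm⁴.
Hole (subtracted): ⌀0.6, A = 0.2827 cm², y = 0.9 cm, Ī = 0.006362 cm⁴.
Centroid: ȳ = ΣA·y / ΣA = 6.718 cm.
Transfer each piece to the centroidal x-axis using Ī + A·d² with d = y − 6.718:
  bottom plate: d = -5.818 cm → contributes +736.9 cm⁴
  web plate: d = 2.082 cm → contributes +289.4 cm⁴
  top plate: d = 9.882 cm → contributes +939.6 cm⁴
  hole: d = -5.818 cm → contributes −9.576 cm⁴
Total I = 1 956 cm⁴.

Ix ≈ 2000 cm⁴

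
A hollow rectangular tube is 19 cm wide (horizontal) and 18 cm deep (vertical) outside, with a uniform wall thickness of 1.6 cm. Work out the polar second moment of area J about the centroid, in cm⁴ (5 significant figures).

Split into non-overlapping primitives; take the origin at the lower-left of the bounding box.
Outer rectangle: 19 × 18, A = 342 cm², y = 9 cm, Ī = 9 234 cm⁴.
Inner void (subtracted): 15.8 × 14.8, A = 233.84 cm², y = 9 cm, Ī = 4268.359 cm⁴.
By symmetry the centroid is at mid-height, ȳ = 9 cm.
All pieces are centred on the centroidal x-axis, so I = ΣĪ (holes subtracted) = 4965.641 cm⁴.
Repeating about the centroidal y-axis gives I_y = 5423.849 cm⁴.
Polar second moment: J = I_x + I_y = 10389.49 cm⁴.

J ≈ 1.0389 × 10⁴ cm⁴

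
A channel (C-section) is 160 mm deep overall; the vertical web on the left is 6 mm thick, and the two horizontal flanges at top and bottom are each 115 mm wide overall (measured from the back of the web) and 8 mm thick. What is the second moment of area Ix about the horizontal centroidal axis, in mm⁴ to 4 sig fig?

Ix ≈ 1.213 × 10⁷ mm⁴

Treat the section as a set of non-overlapping primitives; coordinates are from the bounding-box lower-left.
Web: 6 × 160, A = 960 mm², y = 80 mm, Ī = 2 048 000 mm⁴.
Top flange (beyond web): 109 × 8, A = 872 mm², y = 156 mm, Ī = 4650.67 mm⁴.
Bottom flange (beyond web): 109 × 8, A = 872 mm², y = 4 mm, Ī = 4650.67 mm⁴.
By symmetry the centroid is at mid-height, ȳ = 80 mm.
Transfer each piece to the horizontal centroidal axis using Ī + A·d² with d = y − 80:
  web: d = 0 mm → contributes +2 048 000 mm⁴
  top flange (beyond web): d = 76 mm → contributes +5 041 323 mm⁴
  bottom flange (beyond web): d = -76 mm → contributes +5 041 323 mm⁴
Total I = 12 130 645 mm⁴.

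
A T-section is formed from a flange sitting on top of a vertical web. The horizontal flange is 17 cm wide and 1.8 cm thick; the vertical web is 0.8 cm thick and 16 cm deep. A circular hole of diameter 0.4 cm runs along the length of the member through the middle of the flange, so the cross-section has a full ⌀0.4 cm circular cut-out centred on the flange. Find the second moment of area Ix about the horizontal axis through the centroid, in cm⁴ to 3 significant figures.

Split into non-overlapping primitives; take the origin at the lower-left of the bounding box.
Flange: 17 × 1.8, A = 30.6 cm², y = 16.9 cm, Ī = 8.262 cm⁴.
Web: 0.8 × 16, A = 12.8 cm², y = 8 cm, Ī = 273.07 cm⁴.
Hole (subtracted): ⌀0.4, A = 0.12566 cm², y = 16.9 cm, Ī = 0.0012566 cm⁴.
Centroid: ȳ = ΣA·y / ΣA = 14.267 cm.
Transfer each piece to the horizontal axis through the centroid using Ī + A·d² with d = y − 14.267:
  flange: d = 2.6325 cm → contributes +220.32 cm⁴
  web: d = -6.2675 cm → contributes +775.87 cm⁴
  hole: d = 2.6325 cm → contributes −0.87212 cm⁴
Total I = 995.32 cm⁴.

Ix ≈ 995 cm⁴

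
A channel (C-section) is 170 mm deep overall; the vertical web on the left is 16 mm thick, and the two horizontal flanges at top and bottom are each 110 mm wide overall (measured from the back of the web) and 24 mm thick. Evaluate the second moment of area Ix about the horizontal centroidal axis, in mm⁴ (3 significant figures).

Break the section into simple shapes (no overlaps), measuring from the bottom-left corner of the bounding box.
Web: 16 × 170, A = 2 720 mm², y = 85 mm, Ī = 6 550 667 mm⁴.
Top flange (beyond web): 94 × 24, A = 2 256 mm², y = 158 mm, Ī = 108 288 mm⁴.
Bottom flange (beyond web): 94 × 24, A = 2 256 mm², y = 12 mm, Ī = 108 288 mm⁴.
By symmetry the centroid is at mid-height, ȳ = 85 mm.
Transfer each piece to the horizontal centroidal axis using Ī + A·d² with d = y − 85:
  web: d = 0 mm → contributes +6 550 667 mm⁴
  top flange (beyond web): d = 73 mm → contributes +12 130 512 mm⁴
  bottom flange (beyond web): d = -73 mm → contributes +12 130 512 mm⁴
Total I = 30 811 691 mm⁴.

Ix ≈ 3.08 × 10⁷ mm⁴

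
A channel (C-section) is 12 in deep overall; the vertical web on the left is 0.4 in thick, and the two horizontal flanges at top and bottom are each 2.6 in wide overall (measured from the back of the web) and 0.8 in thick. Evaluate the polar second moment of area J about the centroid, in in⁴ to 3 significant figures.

Split into non-overlapping primitives; take the origin at the lower-left of the bounding box.
Web: 0.4 × 12, A = 4.8 in², y = 6 in, Ī = 57.6 in⁴.
Top flange (beyond web): 2.2 × 0.8, A = 1.76 in², y = 11.6 in, Ī = 0.093867 in⁴.
Bottom flange (beyond web): 2.2 × 0.8, A = 1.76 in², y = 0.4 in, Ī = 0.093867 in⁴.
By symmetry the centroid is at mid-height, ȳ = 6 in.
Transfer each piece to the centroidal x-axis using Ī + A·d² with d = y − 6:
  web: d = 0 in → contributes +57.6 in⁴
  top flange (beyond web): d = 5.6 in → contributes +55.287 in⁴
  bottom flange (beyond web): d = -5.6 in → contributes +55.287 in⁴
Total I = 168.17 in⁴.
For the y-axis: x̄ = 0.75 in.
Repeating about the centroidal y-axis gives I_y = 4.9157 in⁴.
Polar second moment: J = I_x + I_y = 173.09 in⁴.

J ≈ 173 in⁴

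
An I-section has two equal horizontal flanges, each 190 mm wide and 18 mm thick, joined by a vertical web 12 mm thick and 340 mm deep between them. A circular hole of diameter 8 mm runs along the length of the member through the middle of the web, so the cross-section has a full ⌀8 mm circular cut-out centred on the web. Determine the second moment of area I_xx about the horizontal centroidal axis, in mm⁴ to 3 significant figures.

I_xx ≈ 2.59 × 10⁸ mm⁴

Decompose the section into non-overlapping parts with the origin at the bottom-left of its bounding rectangle.
Bottom flange: 190 × 18, A = 3 420 mm², y = 9 mm, Ī = 92 340 mm⁴.
Web: 12 × 340, A = 4 080 mm², y = 188 mm, Ī = 39 304 000 mm⁴.
Top flange: 190 × 18, A = 3 420 mm², y = 367 mm, Ī = 92 340 mm⁴.
Hole (subtracted): ⌀8, A = 50.265 mm², y = 188 mm, Ī = 201.06 mm⁴.
By symmetry the centroid is at mid-height, ȳ = 188 mm.
Transfer each piece to the horizontal centroidal axis using Ī + A·d² with d = y − 188:
  bottom flange: d = -179 mm → contributes +109 672 560 mm⁴
  web: d = 0 mm → contributes +39 304 000 mm⁴
  top flange: d = 179 mm → contributes +109 672 560 mm⁴
  hole: d = 0 mm → contributes −201.06 mm⁴
Total I = 258 648 919 mm⁴.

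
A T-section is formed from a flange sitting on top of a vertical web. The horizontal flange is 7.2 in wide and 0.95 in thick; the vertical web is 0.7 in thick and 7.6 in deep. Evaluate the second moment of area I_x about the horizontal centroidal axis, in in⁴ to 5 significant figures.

I_x ≈ 80.811 in⁴

Decompose the section into non-overlapping parts with the origin at the bottom-left of its bounding rectangle.
Flange: 7.2 × 0.95, A = 6.84 in², y = 8.075 in, Ī = 0.514425 in⁴.
Web: 0.7 × 7.6, A = 5.32 in², y = 3.8 in, Ī = 25.60693 in⁴.
Centroid: ȳ = ΣA·y / ΣA = 6.204688 in.
Transfer each piece to the horizontal centroidal axis using Ī + A·d² with d = y − 6.204688:
  flange: d = 1.870313 in → contributes +24.44122 in⁴
  web: d = -2.404688 in → contributes +56.36995 in⁴
Total I = 80.81117 in⁴.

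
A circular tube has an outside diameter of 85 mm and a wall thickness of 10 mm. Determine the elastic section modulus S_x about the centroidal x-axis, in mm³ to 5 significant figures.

S_x ≈ 3.9674 × 10⁴ mm³

Break the section into simple shapes (no overlaps), measuring from the bottom-left corner of the bounding box.
Outer circle: ⌀85, A = 5674.502 mm², y = 42.5 mm, Ī = 2 562 392 mm⁴.
Bore (subtracted): ⌀65, A = 3318.307 mm², y = 42.5 mm, Ī = 876240.5 mm⁴.
By symmetry the centroid is at mid-height, ȳ = 42.5 mm.
All pieces are centred on the centroidal x-axis, so I = ΣĪ (holes subtracted) = 1 686 152 mm⁴.
Extreme fibre distance c = 42.5 mm; S = I/c = 39674.16 mm³.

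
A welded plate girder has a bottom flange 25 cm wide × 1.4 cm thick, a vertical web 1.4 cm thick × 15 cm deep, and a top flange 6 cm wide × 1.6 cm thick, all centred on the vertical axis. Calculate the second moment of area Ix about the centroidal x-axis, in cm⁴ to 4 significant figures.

Decompose the section into non-overlapping parts with the origin at the bottom-left of its bounding rectangle.
Bottom plate: 25 × 1.4, A = 35 cm², y = 0.7 cm, Ī = 5.71667 cm⁴.
Web plate: 1.4 × 15, A = 21 cm², y = 8.9 cm, Ī = 393.75 cm⁴.
Top plate: 6 × 1.6, A = 9.6 cm², y = 17.2 cm, Ī = 2.048 cm⁴.
Centroid: ȳ = ΣA·y / ΣA = 5.73963 cm.
Transfer each piece to the centroidal x-axis using Ī + A·d² with d = y − 5.73963:
  bottom plate: d = -5.03963 cm → contributes +894.644 cm⁴
  web plate: d = 3.16037 cm → contributes +603.496 cm⁴
  top plate: d = 11.4604 cm → contributes +1262.91 cm⁴
Total I = 2761.05 cm⁴.

Ix ≈ 2761 cm⁴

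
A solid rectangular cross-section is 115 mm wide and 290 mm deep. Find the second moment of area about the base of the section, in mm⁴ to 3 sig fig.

I_base ≈ 9.35 × 10⁸ mm⁴

The section: 115 × 290, A = 33 350 mm², y = 145 mm, Ī = 233 727 917 mm⁴.
Transfer it to the base of the section using Ī + A·d² with d = y − 0:
  the section: d = 145 mm → contributes +934 911 667 mm⁴
Total I = 934 911 667 mm⁴.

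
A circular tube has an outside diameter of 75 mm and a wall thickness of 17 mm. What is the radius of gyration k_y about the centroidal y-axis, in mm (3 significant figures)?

Treat the section as a set of non-overlapping primitives; coordinates are from the bounding-box lower-left.
Outer circle: ⌀75, A = 4417.9 mm², x = 37.5 mm, Ī = 1 553 156 mm⁴.
Bore (subtracted): ⌀41, A = 1320.3 mm², x = 37.5 mm, Ī = 138 709 mm⁴.
By symmetry the centroid is at mid-width, x̄ = 37.5 mm.
All pieces are centred on the centroidal y-axis, so I = ΣĪ (holes subtracted) = 1 414 446 mm⁴.
Radius of gyration: k = √(I/A) = √(1 414 446 / 3097.6) = 21.369 mm.

k_y ≈ 21.4 mm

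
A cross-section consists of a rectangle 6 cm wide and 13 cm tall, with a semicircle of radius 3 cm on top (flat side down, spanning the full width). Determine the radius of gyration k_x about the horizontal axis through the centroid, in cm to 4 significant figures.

Treat the section as a set of non-overlapping primitives; coordinates are from the bounding-box lower-left.
Rectangular body: 6 × 13, A = 78 cm², y = 6.5 cm, Ī = 1098.5 cm⁴.
Semicircular cap: semicircle r = 3, A = 14.1372 cm², y = 14.2732 cm, Ī = 8.89031 cm⁴.
Centroid: ȳ = ΣA·y / ΣA = 7.6927 cm.
Transfer each piece to the horizontal axis through the centroid using Ī + A·d² with d = y − 7.6927:
  rectangular body: d = -1.1927 cm → contributes +1209.46 cm⁴
  semicircular cap: d = 6.58054 cm → contributes +621.08 cm⁴
Total I = 1830.54 cm⁴.
Radius of gyration: k = √(I/A) = √(1830.54 / 92.1372) = 4.4573 cm.

k_x ≈ 4.457 cm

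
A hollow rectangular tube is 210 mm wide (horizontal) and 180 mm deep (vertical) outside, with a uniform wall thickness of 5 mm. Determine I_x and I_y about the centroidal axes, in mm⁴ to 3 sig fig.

I_x ≈ 2.02 × 10⁷ mm⁴, I_y ≈ 2.56 × 10⁷ mm⁴

Decompose the section into non-overlapping parts with the origin at the bottom-left of its bounding rectangle.
Outer rectangle: 210 × 180, A = 37 800 mm², y = 90 mm, Ī = 102 060 000 mm⁴.
Inner void (subtracted): 200 × 170, A = 34 000 mm², y = 90 mm, Ī = 81 883 333 mm⁴.
By symmetry the centroid is at mid-height, ȳ = 90 mm.
All pieces are centred on the centroidal x-axis, so I = ΣĪ (holes subtracted) = 20 176 667 mm⁴.
Repeating about the centroidal y-axis gives I_y = 25 581 667 mm⁴.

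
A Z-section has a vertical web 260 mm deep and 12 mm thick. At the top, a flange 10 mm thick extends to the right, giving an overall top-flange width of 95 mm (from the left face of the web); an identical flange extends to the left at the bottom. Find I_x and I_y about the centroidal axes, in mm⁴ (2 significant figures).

I_x ≈ 4.4 × 10⁷ mm⁴, I_y ≈ 4.7 × 10⁶ mm⁴

Break the section into simple shapes (no overlaps), measuring from the bottom-left corner of the bounding box.
Web: 12 × 260, A = 3 120 mm², y = 130 mm, Ī = 17 576 000 mm⁴.
Top flange (beyond web): 83 × 10, A = 830 mm², y = 255 mm, Ī = 6 917 mm⁴.
Bottom flange (beyond web): 83 × 10, A = 830 mm², y = 5 mm, Ī = 6 917 mm⁴.
Centroid: ȳ = ΣA·y / ΣA = 130 mm.
Transfer each piece to the centroidal x-axis using Ī + A·d² with d = y − 130:
  web: d = 0 mm → contributes +17 576 000 mm⁴
  top flange (beyond web): d = 125 mm → contributes +12 975 667 mm⁴
  bottom flange (beyond web): d = -125 mm → contributes +12 975 667 mm⁴
Total I = 43 527 333 mm⁴.
For the y-axis: x̄ = 89 mm.
Repeating about the centroidal y-axis gives I_y = 4 735 793 mm⁴.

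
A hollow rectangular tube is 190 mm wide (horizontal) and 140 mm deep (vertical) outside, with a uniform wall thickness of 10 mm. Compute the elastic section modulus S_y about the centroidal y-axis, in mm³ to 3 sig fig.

S_y ≈ 3.25 × 10⁵ mm³

Decompose the section into non-overlapping parts with the origin at the bottom-left of its bounding rectangle.
Outer rectangle: 190 × 140, A = 26 600 mm², x = 95 mm, Ī = 80 021 667 mm⁴.
Inner void (subtracted): 170 × 120, A = 20 400 mm², x = 95 mm, Ī = 49 130 000 mm⁴.
By symmetry the centroid is at mid-width, x̄ = 95 mm.
All pieces are centred on the centroidal y-axis, so I = ΣĪ (holes subtracted) = 30 891 667 mm⁴.
Extreme fibre distance c = 95 mm; S = I/c = 325 175 mm³.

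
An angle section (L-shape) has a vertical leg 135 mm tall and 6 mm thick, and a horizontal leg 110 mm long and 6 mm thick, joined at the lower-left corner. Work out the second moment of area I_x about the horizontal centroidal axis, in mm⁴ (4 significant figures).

Decompose the section into non-overlapping parts with the origin at the bottom-left of its bounding rectangle.
Vertical leg: 6 × 135, A = 810 mm², y = 67.5 mm, Ī = 1 230 188 mm⁴.
Horizontal leg (remainder): 104 × 6, A = 624 mm², y = 3 mm, Ī = 1 872 mm⁴.
Centroid: ȳ = ΣA·y / ΣA = 39.4331 mm.
Transfer each piece to the horizontal centroidal axis using Ī + A·d² with d = y − 39.4331:
  vertical leg: d = 28.0669 mm → contributes +1 868 268 mm⁴
  horizontal leg (remainder): d = -36.4331 mm → contributes +830 149 mm⁴
Total I = 2 698 417 mm⁴.

I_x ≈ 2.698 × 10⁶ mm⁴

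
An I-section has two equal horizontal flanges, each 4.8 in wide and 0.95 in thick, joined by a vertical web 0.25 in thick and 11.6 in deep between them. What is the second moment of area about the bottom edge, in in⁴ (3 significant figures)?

I_base ≈ 940 in⁴

Split into non-overlapping primitives; take the origin at the lower-left of the bounding box.
Bottom flange: 4.8 × 0.95, A = 4.56 in², y = 0.475 in, Ī = 0.34295 in⁴.
Web: 0.25 × 11.6, A = 2.9 in², y = 6.75 in, Ī = 32.519 in⁴.
Top flange: 4.8 × 0.95, A = 4.56 in², y = 13.025 in, Ī = 0.34295 in⁴.
Transfer each piece to the bottom edge using Ī + A·d² with d = y − 0:
  bottom flange: d = 0.475 in → contributes +1.3718 in⁴
  web: d = 6.75 in → contributes +164.65 in⁴
  top flange: d = 13.025 in → contributes +773.95 in⁴
Total I = 939.97 in⁴.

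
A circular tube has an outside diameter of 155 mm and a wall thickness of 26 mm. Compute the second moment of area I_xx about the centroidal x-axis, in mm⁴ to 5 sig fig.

Split into non-overlapping primitives; take the origin at the lower-left of the bounding box.
Outer circle: ⌀155, A = 18869.19 mm², y = 77.5 mm, Ī = 28 333 269 mm⁴.
Bore (subtracted): ⌀103, A = 8332.289 mm², y = 77.5 mm, Ī = 5 524 828 mm⁴.
By symmetry the centroid is at mid-height, ȳ = 77.5 mm.
All pieces are centred on the centroidal x-axis, so I = ΣĪ (holes subtracted) = 22 808 441 mm⁴.

I_xx ≈ 2.2808 × 10⁷ mm⁴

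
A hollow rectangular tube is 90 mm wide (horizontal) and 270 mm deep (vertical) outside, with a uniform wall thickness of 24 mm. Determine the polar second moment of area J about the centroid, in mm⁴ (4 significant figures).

Treat the section as a set of non-overlapping primitives; coordinates are from the bounding-box lower-left.
Outer rectangle: 90 × 270, A = 24 300 mm², y = 135 mm, Ī = 147 622 500 mm⁴.
Inner void (subtracted): 42 × 222, A = 9 324 mm², y = 135 mm, Ī = 38 293 668 mm⁴.
By symmetry the centroid is at mid-height, ȳ = 135 mm.
All pieces are centred on the centroidal x-axis, so I = ΣĪ (holes subtracted) = 109 328 832 mm⁴.
Repeating about the centroidal y-axis gives I_y = 15 031 872 mm⁴.
Polar second moment: J = I_x + I_y = 124 360 704 mm⁴.

J ≈ 1.244 × 10⁸ mm⁴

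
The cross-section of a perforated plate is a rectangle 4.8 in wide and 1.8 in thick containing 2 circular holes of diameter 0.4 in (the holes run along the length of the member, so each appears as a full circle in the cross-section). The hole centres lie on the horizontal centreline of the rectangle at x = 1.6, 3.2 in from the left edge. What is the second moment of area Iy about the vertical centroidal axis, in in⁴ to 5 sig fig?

Iy ≈ 16.425 in⁴

Break the section into simple shapes (no overlaps), measuring from the bottom-left corner of the bounding box.
Plate: 4.8 × 1.8, A = 8.64 in², x = 2.4 in, Ī = 16.5888 in⁴.
Hole 1 (subtracted): ⌀0.4, A = 0.1256637 in², x = 1.6 in, Ī = 0.001256637 in⁴.
Hole 2 (subtracted): ⌀0.4, A = 0.1256637 in², x = 3.2 in, Ī = 0.001256637 in⁴.
By symmetry the centroid is at mid-width, x̄ = 2.4 in.
Transfer each piece to the vertical centroidal axis using Ī + A·d² with d = x − 2.4:
  plate: d = 0 in → contributes +16.5888 in⁴
  hole 1: d = -0.8 in → contributes −0.08168141 in⁴
  hole 2: d = 0.8 in → contributes −0.08168141 in⁴
Total I = 16.42544 in⁴.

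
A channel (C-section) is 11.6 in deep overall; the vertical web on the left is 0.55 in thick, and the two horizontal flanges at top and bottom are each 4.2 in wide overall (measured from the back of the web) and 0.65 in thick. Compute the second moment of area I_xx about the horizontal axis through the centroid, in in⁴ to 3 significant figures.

I_xx ≈ 214 in⁴

Decompose the section into non-overlapping parts with the origin at the bottom-left of its bounding rectangle.
Web: 0.55 × 11.6, A = 6.38 in², y = 5.8 in, Ī = 71.541 in⁴.
Top flange (beyond web): 3.65 × 0.65, A = 2.3725 in², y = 11.275 in, Ī = 0.083532 in⁴.
Bottom flange (beyond web): 3.65 × 0.65, A = 2.3725 in², y = 0.325 in, Ī = 0.083532 in⁴.
By symmetry the centroid is at mid-height, ȳ = 5.8 in.
Transfer each piece to the horizontal axis through the centroid using Ī + A·d² with d = y − 5.8:
  web: d = 0 in → contributes +71.541 in⁴
  top flange (beyond web): d = 5.475 in → contributes +71.201 in⁴
  bottom flange (beyond web): d = -5.475 in → contributes +71.201 in⁴
Total I = 213.94 in⁴.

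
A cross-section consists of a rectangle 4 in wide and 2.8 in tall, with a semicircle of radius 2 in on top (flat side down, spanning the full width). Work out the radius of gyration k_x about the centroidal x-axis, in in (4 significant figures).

k_x ≈ 1.297 in

Treat the section as a set of non-overlapping primitives; coordinates are from the bounding-box lower-left.
Rectangular body: 4 × 2.8, A = 11.2 in², y = 1.4 in, Ī = 7.31733 in⁴.
Semicircular cap: semicircle r = 2, A = 6.28319 in², y = 3.64883 in, Ī = 1.75611 in⁴.
Centroid: ȳ = ΣA·y / ΣA = 2.20819 in.
Transfer each piece to the centroidal x-axis using Ī + A·d² with d = y − 2.20819:
  rectangular body: d = -0.808193 in → contributes +14.6329 in⁴
  semicircular cap: d = 1.44063 in → contributes +14.7964 in⁴
Total I = 29.4293 in⁴.
Radius of gyration: k = √(I/A) = √(29.4293 / 17.4832) = 1.29742 in.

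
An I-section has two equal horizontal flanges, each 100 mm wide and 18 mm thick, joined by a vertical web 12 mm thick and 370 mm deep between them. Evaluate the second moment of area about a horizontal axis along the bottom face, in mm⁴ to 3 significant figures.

Treat the section as a set of non-overlapping primitives; coordinates are from the bounding-box lower-left.
Bottom flange: 100 × 18, A = 1 800 mm², y = 9 mm, Ī = 48 600 mm⁴.
Web: 12 × 370, A = 4 440 mm², y = 203 mm, Ī = 50 653 000 mm⁴.
Top flange: 100 × 18, A = 1 800 mm², y = 397 mm, Ī = 48 600 mm⁴.
Transfer each piece to a horizontal axis along the bottom face using Ī + A·d² with d = y − 0:
  bottom flange: d = 9 mm → contributes +194 400 mm⁴
  web: d = 203 mm → contributes +233 620 960 mm⁴
  top flange: d = 397 mm → contributes +283 744 800 mm⁴
Total I = 517 560 160 mm⁴.

I_base ≈ 5.18 × 10⁸ mm⁴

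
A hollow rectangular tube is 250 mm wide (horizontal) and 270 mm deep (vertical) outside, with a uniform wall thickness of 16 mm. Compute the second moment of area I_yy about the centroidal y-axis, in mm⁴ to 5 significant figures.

I_yy ≈ 1.4608 × 10⁸ mm⁴

Treat the section as a set of non-overlapping primitives; coordinates are from the bounding-box lower-left.
Outer rectangle: 250 × 270, A = 67 500 mm², x = 125 mm, Ī = 351 562 500 mm⁴.
Inner void (subtracted): 218 × 238, A = 51 884 mm², x = 125 mm, Ī = 205 477 935 mm⁴.
By symmetry the centroid is at mid-width, x̄ = 125 mm.
All pieces are centred on the centroidal y-axis, so I = ΣĪ (holes subtracted) = 146 084 565 mm⁴.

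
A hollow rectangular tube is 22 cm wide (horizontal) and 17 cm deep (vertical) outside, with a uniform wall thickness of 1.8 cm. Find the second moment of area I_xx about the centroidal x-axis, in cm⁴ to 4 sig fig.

I_xx ≈ 5318 cm⁴

Split into non-overlapping primitives; take the origin at the lower-left of the bounding box.
Outer rectangle: 22 × 17, A = 374 cm², y = 8.5 cm, Ī = 9007.17 cm⁴.
Inner void (subtracted): 18.4 × 13.4, A = 246.56 cm², y = 8.5 cm, Ī = 3689.36 cm⁴.
By symmetry the centroid is at mid-height, ȳ = 8.5 cm.
All pieces are centred on the centroidal x-axis, so I = ΣĪ (holes subtracted) = 5317.81 cm⁴.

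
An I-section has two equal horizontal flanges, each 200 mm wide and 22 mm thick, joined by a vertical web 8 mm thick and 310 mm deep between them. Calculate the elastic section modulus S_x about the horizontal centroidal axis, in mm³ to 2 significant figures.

Split into non-overlapping primitives; take the origin at the lower-left of the bounding box.
Bottom flange: 200 × 22, A = 4 400 mm², y = 11 mm, Ī = 177 467 mm⁴.
Web: 8 × 310, A = 2 480 mm², y = 177 mm, Ī = 19 860 667 mm⁴.
Top flange: 200 × 22, A = 4 400 mm², y = 343 mm, Ī = 177 467 mm⁴.
By symmetry the centroid is at mid-height, ȳ = 177 mm.
Transfer each piece to the horizontal centroidal axis using Ī + A·d² with d = y − 177:
  bottom flange: d = -166 mm → contributes +121 423 867 mm⁴
  web: d = 0 mm → contributes +19 860 667 mm⁴
  top flange: d = 166 mm → contributes +121 423 867 mm⁴
Total I = 262 708 400 mm⁴.
Extreme fibre distance c = 177 mm; S = I/c = 1 484 228 mm³.

S_x ≈ 1.5 × 10⁶ mm³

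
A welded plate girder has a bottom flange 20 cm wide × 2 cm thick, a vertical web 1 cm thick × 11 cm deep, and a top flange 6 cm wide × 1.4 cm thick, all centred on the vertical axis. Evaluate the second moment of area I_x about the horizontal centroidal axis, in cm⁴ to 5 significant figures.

Split into non-overlapping primitives; take the origin at the lower-left of the bounding box.
Bottom plate: 20 × 2, A = 40 cm², y = 1 cm, Ī = 13.33333 cm⁴.
Web plate: 1 × 11, A = 11 cm², y = 7.5 cm, Ī = 110.9167 cm⁴.
Top plate: 6 × 1.4, A = 8.4 cm², y = 13.7 cm, Ī = 1.372 cm⁴.
Centroid: ȳ = ΣA·y / ΣA = 3.999663 cm.
Transfer each piece to the horizontal centroidal axis using Ī + A·d² with d = y − 3.999663:
  bottom plate: d = -2.999663 cm → contributes +373.2525 cm⁴
  web plate: d = 3.500337 cm → contributes +245.6926 cm⁴
  top plate: d = 9.700337 cm → contributes +791.7829 cm⁴
Total I = 1410.728 cm⁴.

I_x ≈ 1410.7 cm⁴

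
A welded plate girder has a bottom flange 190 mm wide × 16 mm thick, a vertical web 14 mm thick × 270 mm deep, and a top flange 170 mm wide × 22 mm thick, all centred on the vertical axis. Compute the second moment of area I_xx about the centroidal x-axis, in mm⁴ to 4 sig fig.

I_xx ≈ 1.639 × 10⁸ mm⁴

Treat the section as a set of non-overlapping primitives; coordinates are from the bounding-box lower-left.
Bottom plate: 190 × 16, A = 3 040 mm², y = 8 mm, Ī = 64853.3 mm⁴.
Web plate: 14 × 270, A = 3 780 mm², y = 151 mm, Ī = 22 963 500 mm⁴.
Top plate: 170 × 22, A = 3 740 mm², y = 297 mm, Ī = 150 847 mm⁴.
Centroid: ȳ = ΣA·y / ΣA = 161.542 mm.
Transfer each piece to the centroidal x-axis using Ī + A·d² with d = y − 161.542:
  bottom plate: d = -153.542 mm → contributes +71 732 985 mm⁴
  web plate: d = -10.5417 mm → contributes +23 383 559 mm⁴
  top plate: d = 135.458 mm → contributes +68 775 957 mm⁴
Total I = 163 892 502 mm⁴.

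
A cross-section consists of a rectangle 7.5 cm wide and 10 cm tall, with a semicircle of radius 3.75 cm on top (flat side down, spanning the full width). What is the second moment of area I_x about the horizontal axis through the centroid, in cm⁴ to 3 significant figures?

Split into non-overlapping primitives; take the origin at the lower-left of the bounding box.
Rectangular body: 7.5 × 10, A = 75 cm², y = 5 cm, Ī = 625 cm⁴.
Semicircular cap: semicircle r = 3.75, A = 22.089 cm², y = 11.592 cm, Ī = 21.705 cm⁴.
Centroid: ȳ = ΣA·y / ΣA = 6.4997 cm.
Transfer each piece to the horizontal axis through the centroid using Ī + A·d² with d = y − 6.4997:
  rectangular body: d = -1.4997 cm → contributes +793.68 cm⁴
  semicircular cap: d = 5.0919 cm → contributes +594.42 cm⁴
Total I = 1388.1 cm⁴.

I_x ≈ 1390 cm⁴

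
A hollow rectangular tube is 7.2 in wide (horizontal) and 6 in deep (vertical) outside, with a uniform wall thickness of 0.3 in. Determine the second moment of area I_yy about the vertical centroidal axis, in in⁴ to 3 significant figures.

Break the section into simple shapes (no overlaps), measuring from the bottom-left corner of the bounding box.
Outer rectangle: 7.2 × 6, A = 43.2 in², x = 3.6 in, Ī = 186.62 in⁴.
Inner void (subtracted): 6.6 × 5.4, A = 35.64 in², x = 3.6 in, Ī = 129.37 in⁴.
By symmetry the centroid is at mid-width, x̄ = 3.6 in.
All pieces are centred on the vertical centroidal axis, so I = ΣĪ (holes subtracted) = 57.251 in⁴.

I_yy ≈ 57.3 in⁴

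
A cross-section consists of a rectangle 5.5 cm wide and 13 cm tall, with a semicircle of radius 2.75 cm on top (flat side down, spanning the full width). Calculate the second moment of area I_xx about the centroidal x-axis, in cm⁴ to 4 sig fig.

I_xx ≈ 1612 cm⁴

Split into non-overlapping primitives; take the origin at the lower-left of the bounding box.
Rectangular body: 5.5 × 13, A = 71.5 cm², y = 6.5 cm, Ī = 1006.96 cm⁴.
Semicircular cap: semicircle r = 2.75, A = 11.8791 cm², y = 14.1671 cm, Ī = 6.27715 cm⁴.
Centroid: ȳ = ΣA·y / ΣA = 7.59235 cm.
Transfer each piece to the centroidal x-axis using Ī + A·d² with d = y − 7.59235:
  rectangular body: d = -1.09235 cm → contributes +1092.27 cm⁴
  semicircular cap: d = 6.57479 cm → contributes +519.787 cm⁴
Total I = 1612.06 cm⁴.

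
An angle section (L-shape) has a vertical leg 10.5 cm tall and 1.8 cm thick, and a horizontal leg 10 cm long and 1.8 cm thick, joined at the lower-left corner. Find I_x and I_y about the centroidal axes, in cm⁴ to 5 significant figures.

I_x ≈ 334.45 cm⁴, I_y ≈ 295.00 cm⁴

Break the section into simple shapes (no overlaps), measuring from the bottom-left corner of the bounding box.
Vertical leg: 1.8 × 10.5, A = 18.9 cm², y = 5.25 cm, Ī = 173.6438 cm⁴.
Horizontal leg (remainder): 8.2 × 1.8, A = 14.76 cm², y = 0.9 cm, Ī = 3.9852 cm⁴.
Centroid: ȳ = ΣA·y / ΣA = 3.342513 cm.
Transfer each piece to the centroidal x-axis using Ī + A·d² with d = y − 3.342513:
  vertical leg: d = 1.907487 cm → contributes +242.4115 cm⁴
  horizontal leg (remainder): d = -2.442513 cm → contributes +92.04146 cm⁴
Total I = 334.453 cm⁴.
For the y-axis: x̄ = 3.092513 cm.
Repeating about the centroidal y-axis gives I_y = 295.0007 cm⁴.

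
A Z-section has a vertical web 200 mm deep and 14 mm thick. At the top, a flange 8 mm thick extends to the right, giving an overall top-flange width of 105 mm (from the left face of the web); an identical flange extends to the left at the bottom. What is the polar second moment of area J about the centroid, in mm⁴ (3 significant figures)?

J ≈ 2.78 × 10⁷ mm⁴

Split into non-overlapping primitives; take the origin at the lower-left of the bounding box.
Web: 14 × 200, A = 2 800 mm², y = 100 mm, Ī = 9 333 333 mm⁴.
Top flange (beyond web): 91 × 8, A = 728 mm², y = 196 mm, Ī = 3882.7 mm⁴.
Bottom flange (beyond web): 91 × 8, A = 728 mm², y = 4 mm, Ī = 3882.7 mm⁴.
Centroid: ȳ = ΣA·y / ΣA = 100 mm.
Transfer each piece to the centroidal x-axis using Ī + A·d² with d = y − 100:
  web: d = 0 mm → contributes +9 333 333 mm⁴
  top flange (beyond web): d = 96 mm → contributes +6 713 131 mm⁴
  bottom flange (beyond web): d = -96 mm → contributes +6 713 131 mm⁴
Total I = 22 759 595 mm⁴.
For the y-axis: x̄ = 98 mm.
Repeating about the centroidal y-axis gives I_y = 5 063 595 mm⁴.
Polar second moment: J = I_x + I_y = 27 823 189 mm⁴.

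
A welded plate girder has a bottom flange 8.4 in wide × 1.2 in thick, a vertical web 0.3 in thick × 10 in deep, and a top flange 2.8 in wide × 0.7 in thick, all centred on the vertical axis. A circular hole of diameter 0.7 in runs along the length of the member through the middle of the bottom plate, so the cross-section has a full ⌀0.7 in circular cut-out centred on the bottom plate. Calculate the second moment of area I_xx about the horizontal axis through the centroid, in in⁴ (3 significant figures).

I_xx ≈ 255 in⁴

Decompose the section into non-overlapping parts with the origin at the bottom-left of its bounding rectangle.
Bottom plate: 8.4 × 1.2, A = 10.08 in², y = 0.6 in, Ī = 1.2096 in⁴.
Web plate: 0.3 × 10, A = 3 in², y = 6.2 in, Ī = 25 in⁴.
Top plate: 2.8 × 0.7, A = 1.96 in², y = 11.55 in, Ī = 0.080033 in⁴.
Hole (subtracted): ⌀0.7, A = 0.38485 in², y = 0.6 in, Ī = 0.011786 in⁴.
Centroid: ȳ = ΣA·y / ΣA = 3.2108 in.
Transfer each piece to the horizontal axis through the centroid using Ī + A·d² with d = y − 3.2108:
  bottom plate: d = -2.6108 in → contributes +69.919 in⁴
  web plate: d = 2.9892 in → contributes +51.806 in⁴
  top plate: d = 8.3392 in → contributes +136.38 in⁴
  hole: d = -2.6108 in → contributes −2.635 in⁴
Total I = 255.47 in⁴.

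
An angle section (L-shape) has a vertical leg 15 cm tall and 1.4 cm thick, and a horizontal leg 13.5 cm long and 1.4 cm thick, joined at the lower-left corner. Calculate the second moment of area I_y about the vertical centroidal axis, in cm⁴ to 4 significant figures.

I_y ≈ 637.3 cm⁴

Treat the section as a set of non-overlapping primitives; coordinates are from the bounding-box lower-left.
Vertical leg: 1.4 × 15, A = 21 cm², x = 0.7 cm, Ī = 3.43 cm⁴.
Horizontal leg (remainder): 12.1 × 1.4, A = 16.94 cm², x = 7.45 cm, Ī = 206.682 cm⁴.
Centroid: x̄ = ΣA·x / ΣA = 3.71384 cm.
Transfer each piece to the vertical centroidal axis using Ī + A·d² with d = x − 3.71384:
  vertical leg: d = -3.01384 cm → contributes +194.178 cm⁴
  horizontal leg (remainder): d = 3.73616 cm → contributes +443.146 cm⁴
Total I = 637.324 cm⁴.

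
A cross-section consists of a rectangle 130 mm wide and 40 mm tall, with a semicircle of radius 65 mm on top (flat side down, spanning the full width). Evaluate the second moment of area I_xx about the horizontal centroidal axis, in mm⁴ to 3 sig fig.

Treat the section as a set of non-overlapping primitives; coordinates are from the bounding-box lower-left.
Rectangular body: 130 × 40, A = 5 200 mm², y = 20 mm, Ī = 693 333 mm⁴.
Semicircular cap: semicircle r = 65, A = 6636.6 mm², y = 67.587 mm, Ī = 1 959 230 mm⁴.
Centroid: ȳ = ΣA·y / ΣA = 46.681 mm.
Transfer each piece to the horizontal centroidal axis using Ī + A·d² with d = y − 46.681:
  rectangular body: d = -26.681 mm → contributes +4 395 156 mm⁴
  semicircular cap: d = 20.906 mm → contributes +4 859 727 mm⁴
Total I = 9 254 882 mm⁴.

I_xx ≈ 9.25 × 10⁶ mm⁴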